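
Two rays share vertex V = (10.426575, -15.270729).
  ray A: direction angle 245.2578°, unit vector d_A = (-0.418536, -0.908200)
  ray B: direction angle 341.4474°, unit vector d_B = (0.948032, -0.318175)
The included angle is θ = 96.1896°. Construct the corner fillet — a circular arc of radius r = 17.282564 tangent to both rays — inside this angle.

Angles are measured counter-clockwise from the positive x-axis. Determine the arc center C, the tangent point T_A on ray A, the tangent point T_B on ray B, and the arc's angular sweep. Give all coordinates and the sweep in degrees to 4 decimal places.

center=(19.6313,-36.5899) T_A=(3.9353,-29.3565) T_B=(25.1302,-20.2055) sweep=83.8104

bisector direction at 293.3526° = (0.396389,-0.918083)
center distance |VC| = r/sin(θ/2) = 17.282564/sin(48.0948°) = 23.221421
C = V + |VC|·bis = (19.6313,-36.5899)
T_A = V + ((C−V)·d_A)·d_A = V + 15.5096·d_A = (3.9353,-29.3565)
T_B = V + ((C−V)·d_B)·d_B = V + 15.5096·d_B = (25.1302,-20.2055)
sweep = 180° − θ = 83.8104°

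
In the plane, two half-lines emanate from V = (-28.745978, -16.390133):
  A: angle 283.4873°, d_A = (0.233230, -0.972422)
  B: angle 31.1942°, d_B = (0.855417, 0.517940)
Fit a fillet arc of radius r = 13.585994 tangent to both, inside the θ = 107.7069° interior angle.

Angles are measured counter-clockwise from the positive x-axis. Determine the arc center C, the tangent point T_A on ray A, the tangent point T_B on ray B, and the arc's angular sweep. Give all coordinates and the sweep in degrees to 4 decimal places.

bisector direction at 337.3408° = (0.922812,-0.385250)
center distance |VC| = r/sin(θ/2) = 13.585994/sin(53.8535°) = 16.824533
C = V + |VC|·bis = (-13.2201,-22.8718)
T_A = V + ((C−V)·d_A)·d_A = V + 9.9240·d_A = (-26.4314,-26.0404)
T_B = V + ((C−V)·d_B)·d_B = V + 9.9240·d_B = (-20.2568,-11.2501)
sweep = 180° − θ = 72.2931°

center=(-13.2201,-22.8718) T_A=(-26.4314,-26.0404) T_B=(-20.2568,-11.2501) sweep=72.2931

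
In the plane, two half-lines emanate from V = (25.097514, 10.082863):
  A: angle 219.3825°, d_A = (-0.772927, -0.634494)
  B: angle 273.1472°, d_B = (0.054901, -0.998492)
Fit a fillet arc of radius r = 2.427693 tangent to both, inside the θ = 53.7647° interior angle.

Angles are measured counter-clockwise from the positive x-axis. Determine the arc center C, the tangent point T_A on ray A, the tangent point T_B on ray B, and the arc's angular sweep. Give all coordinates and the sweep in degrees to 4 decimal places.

center=(22.9364,5.1679) T_A=(21.3960,7.0443) T_B=(25.3604,5.3012) sweep=126.2353

bisector direction at 246.2648° = (-0.402509,-0.915416)
center distance |VC| = r/sin(θ/2) = 2.427693/sin(26.8823°) = 5.369102
C = V + |VC|·bis = (22.9364,5.1679)
T_A = V + ((C−V)·d_A)·d_A = V + 4.7889·d_A = (21.3960,7.0443)
T_B = V + ((C−V)·d_B)·d_B = V + 4.7889·d_B = (25.3604,5.3012)
sweep = 180° − θ = 126.2353°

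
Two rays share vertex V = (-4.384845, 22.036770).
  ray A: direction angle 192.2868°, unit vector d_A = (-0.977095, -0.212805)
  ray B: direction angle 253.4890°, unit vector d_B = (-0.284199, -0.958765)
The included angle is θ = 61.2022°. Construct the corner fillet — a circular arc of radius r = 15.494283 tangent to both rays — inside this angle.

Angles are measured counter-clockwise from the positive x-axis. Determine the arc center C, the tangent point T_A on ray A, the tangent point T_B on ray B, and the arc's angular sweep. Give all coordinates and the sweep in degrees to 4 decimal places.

bisector direction at 222.8879° = (-0.732687,-0.680566)
center distance |VC| = r/sin(θ/2) = 15.494283/sin(30.6011°) = 30.437170
C = V + |VC|·bis = (-26.6858,1.3223)
T_A = V + ((C−V)·d_A)·d_A = V + 26.1983·d_A = (-29.9830,16.4616)
T_B = V + ((C−V)·d_B)·d_B = V + 26.1983·d_B = (-11.8304,-3.0812)
sweep = 180° − θ = 118.7978°

center=(-26.6858,1.3223) T_A=(-29.9830,16.4616) T_B=(-11.8304,-3.0812) sweep=118.7978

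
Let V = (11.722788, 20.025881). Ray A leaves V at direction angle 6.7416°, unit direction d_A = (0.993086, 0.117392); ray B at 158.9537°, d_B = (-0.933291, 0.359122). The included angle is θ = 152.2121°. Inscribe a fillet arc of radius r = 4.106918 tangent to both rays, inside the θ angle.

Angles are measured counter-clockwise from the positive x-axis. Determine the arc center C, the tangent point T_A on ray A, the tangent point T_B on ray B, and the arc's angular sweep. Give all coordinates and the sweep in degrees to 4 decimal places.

center=(12.2495,24.2237) T_A=(12.7317,20.1451) T_B=(10.7747,20.3907) sweep=27.7879

bisector direction at 82.8477° = (0.124508,0.992219)
center distance |VC| = r/sin(θ/2) = 4.106918/sin(76.1060°) = 4.230701
C = V + |VC|·bis = (12.2495,24.2237)
T_A = V + ((C−V)·d_A)·d_A = V + 1.0159·d_A = (12.7317,20.1451)
T_B = V + ((C−V)·d_B)·d_B = V + 1.0159·d_B = (10.7747,20.3907)
sweep = 180° − θ = 27.7879°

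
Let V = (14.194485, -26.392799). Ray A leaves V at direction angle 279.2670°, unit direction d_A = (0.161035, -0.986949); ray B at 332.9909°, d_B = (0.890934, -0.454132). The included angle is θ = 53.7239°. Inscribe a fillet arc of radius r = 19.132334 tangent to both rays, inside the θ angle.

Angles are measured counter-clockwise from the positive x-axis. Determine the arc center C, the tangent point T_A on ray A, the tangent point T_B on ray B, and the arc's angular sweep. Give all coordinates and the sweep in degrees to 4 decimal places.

center=(39.1601,-60.5929) T_A=(20.2774,-63.6738) T_B=(47.8487,-43.5472) sweep=126.2761

bisector direction at 306.1289° = (0.589605,-0.807692)
center distance |VC| = r/sin(θ/2) = 19.132334/sin(26.8620°) = 42.342939
C = V + |VC|·bis = (39.1601,-60.5929)
T_A = V + ((C−V)·d_A)·d_A = V + 37.7740·d_A = (20.2774,-63.6738)
T_B = V + ((C−V)·d_B)·d_B = V + 37.7740·d_B = (47.8487,-43.5472)
sweep = 180° − θ = 126.2761°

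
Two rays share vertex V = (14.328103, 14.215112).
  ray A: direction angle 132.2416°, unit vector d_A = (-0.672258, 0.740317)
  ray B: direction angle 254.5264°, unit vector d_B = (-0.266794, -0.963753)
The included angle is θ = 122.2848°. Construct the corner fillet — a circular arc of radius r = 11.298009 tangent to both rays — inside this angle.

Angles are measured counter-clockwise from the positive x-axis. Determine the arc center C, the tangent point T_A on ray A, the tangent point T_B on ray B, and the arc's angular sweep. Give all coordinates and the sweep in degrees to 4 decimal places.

bisector direction at 193.3840° = (-0.972841,-0.231476)
center distance |VC| = r/sin(θ/2) = 11.298009/sin(61.1424°) = 12.899893
C = V + |VC|·bis = (1.7786,11.2291)
T_A = V + ((C−V)·d_A)·d_A = V + 6.2259·d_A = (10.1427,18.8243)
T_B = V + ((C−V)·d_B)·d_B = V + 6.2259·d_B = (12.6671,8.2148)
sweep = 180° − θ = 57.7152°

center=(1.7786,11.2291) T_A=(10.1427,18.8243) T_B=(12.6671,8.2148) sweep=57.7152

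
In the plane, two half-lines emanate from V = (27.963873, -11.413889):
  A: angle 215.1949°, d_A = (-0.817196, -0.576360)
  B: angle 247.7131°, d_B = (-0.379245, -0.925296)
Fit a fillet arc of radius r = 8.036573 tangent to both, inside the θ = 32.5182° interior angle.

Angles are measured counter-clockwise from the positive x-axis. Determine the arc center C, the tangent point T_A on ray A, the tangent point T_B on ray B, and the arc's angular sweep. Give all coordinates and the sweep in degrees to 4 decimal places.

bisector direction at 231.4540° = (-0.623143,-0.782108)
center distance |VC| = r/sin(θ/2) = 8.036573/sin(16.2591°) = 28.703944
C = V + |VC|·bis = (10.0772,-33.8635)
T_A = V + ((C−V)·d_A)·d_A = V + 27.5559·d_A = (5.4453,-27.2960)
T_B = V + ((C−V)·d_B)·d_B = V + 27.5559·d_B = (17.5134,-36.9113)
sweep = 180° − θ = 147.4818°

center=(10.0772,-33.8635) T_A=(5.4453,-27.2960) T_B=(17.5134,-36.9113) sweep=147.4818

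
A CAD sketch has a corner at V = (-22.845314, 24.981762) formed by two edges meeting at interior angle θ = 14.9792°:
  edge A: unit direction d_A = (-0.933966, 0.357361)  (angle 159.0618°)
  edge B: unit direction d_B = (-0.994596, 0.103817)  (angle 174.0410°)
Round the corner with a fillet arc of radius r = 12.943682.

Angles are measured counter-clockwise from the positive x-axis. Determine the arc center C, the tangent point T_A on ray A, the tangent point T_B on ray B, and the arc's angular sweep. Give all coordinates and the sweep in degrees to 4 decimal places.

bisector direction at 166.5514° = (-0.972579,0.232573)
center distance |VC| = r/sin(θ/2) = 12.943682/sin(7.4896°) = 99.302313
C = V + |VC|·bis = (-119.4247,48.0768)
T_A = V + ((C−V)·d_A)·d_A = V + 98.4551·d_A = (-114.7991,60.1658)
T_B = V + ((C−V)·d_B)·d_B = V + 98.4551·d_B = (-120.7684,35.2031)
sweep = 180° − θ = 165.0208°

center=(-119.4247,48.0768) T_A=(-114.7991,60.1658) T_B=(-120.7684,35.2031) sweep=165.0208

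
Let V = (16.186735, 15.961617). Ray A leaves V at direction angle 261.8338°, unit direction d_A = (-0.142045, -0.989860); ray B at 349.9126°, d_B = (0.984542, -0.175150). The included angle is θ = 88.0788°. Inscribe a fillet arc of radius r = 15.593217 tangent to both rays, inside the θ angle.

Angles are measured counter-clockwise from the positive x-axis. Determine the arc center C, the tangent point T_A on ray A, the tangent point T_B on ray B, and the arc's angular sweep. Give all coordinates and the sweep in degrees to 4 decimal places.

center=(29.3314,-2.2149) T_A=(13.8963,0.0001) T_B=(32.0625,13.1373) sweep=91.9212

bisector direction at 305.8732° = (0.585993,-0.810316)
center distance |VC| = r/sin(θ/2) = 15.593217/sin(44.0394°) = 22.431350
C = V + |VC|·bis = (29.3314,-2.2149)
T_A = V + ((C−V)·d_A)·d_A = V + 16.1250·d_A = (13.8963,0.0001)
T_B = V + ((C−V)·d_B)·d_B = V + 16.1250·d_B = (32.0625,13.1373)
sweep = 180° − θ = 91.9212°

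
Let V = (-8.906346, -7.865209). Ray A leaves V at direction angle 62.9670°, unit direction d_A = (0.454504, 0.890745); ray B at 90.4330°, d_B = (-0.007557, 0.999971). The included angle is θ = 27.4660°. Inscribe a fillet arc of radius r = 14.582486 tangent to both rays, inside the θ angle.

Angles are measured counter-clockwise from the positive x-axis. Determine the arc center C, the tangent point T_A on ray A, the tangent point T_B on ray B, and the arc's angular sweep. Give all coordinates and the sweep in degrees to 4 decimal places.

center=(5.2248,51.9137) T_A=(18.2141,45.2859) T_B=(-9.3573,51.8035) sweep=152.5340

bisector direction at 76.7000° = (0.230050,0.973179)
center distance |VC| = r/sin(θ/2) = 14.582486/sin(13.7330°) = 61.426405
C = V + |VC|·bis = (5.2248,51.9137)
T_A = V + ((C−V)·d_A)·d_A = V + 59.6704·d_A = (18.2141,45.2859)
T_B = V + ((C−V)·d_B)·d_B = V + 59.6704·d_B = (-9.3573,51.8035)
sweep = 180° − θ = 152.5340°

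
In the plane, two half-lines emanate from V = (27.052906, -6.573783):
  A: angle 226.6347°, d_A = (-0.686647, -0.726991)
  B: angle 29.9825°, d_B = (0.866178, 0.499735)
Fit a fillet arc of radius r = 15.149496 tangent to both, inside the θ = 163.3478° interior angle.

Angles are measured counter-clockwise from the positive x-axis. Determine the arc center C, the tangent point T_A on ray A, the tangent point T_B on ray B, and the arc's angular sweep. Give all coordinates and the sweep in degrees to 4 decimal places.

bisector direction at 308.3086° = (0.619897,-0.784683)
center distance |VC| = r/sin(θ/2) = 15.149496/sin(81.6739°) = 15.310874
C = V + |VC|·bis = (36.5441,-18.5880)
T_A = V + ((C−V)·d_A)·d_A = V + 2.2171·d_A = (25.5305,-8.1856)
T_B = V + ((C−V)·d_B)·d_B = V + 2.2171·d_B = (28.9733,-5.4658)
sweep = 180° − θ = 16.6522°

center=(36.5441,-18.5880) T_A=(25.5305,-8.1856) T_B=(28.9733,-5.4658) sweep=16.6522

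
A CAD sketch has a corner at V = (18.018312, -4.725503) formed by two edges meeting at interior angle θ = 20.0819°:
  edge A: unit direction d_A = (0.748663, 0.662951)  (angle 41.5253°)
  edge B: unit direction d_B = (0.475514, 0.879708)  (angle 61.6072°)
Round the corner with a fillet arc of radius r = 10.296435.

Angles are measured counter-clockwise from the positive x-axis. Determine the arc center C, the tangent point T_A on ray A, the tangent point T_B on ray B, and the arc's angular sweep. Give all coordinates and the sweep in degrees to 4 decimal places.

center=(54.7277,41.5343) T_A=(61.5538,33.8257) T_B=(45.6699,46.4303) sweep=159.9181

bisector direction at 51.5663° = (0.621609,0.783327)
center distance |VC| = r/sin(θ/2) = 10.296435/sin(10.0410°) = 59.055450
C = V + |VC|·bis = (54.7277,41.5343)
T_A = V + ((C−V)·d_A)·d_A = V + 58.1509·d_A = (61.5538,33.8257)
T_B = V + ((C−V)·d_B)·d_B = V + 58.1509·d_B = (45.6699,46.4303)
sweep = 180° − θ = 159.9181°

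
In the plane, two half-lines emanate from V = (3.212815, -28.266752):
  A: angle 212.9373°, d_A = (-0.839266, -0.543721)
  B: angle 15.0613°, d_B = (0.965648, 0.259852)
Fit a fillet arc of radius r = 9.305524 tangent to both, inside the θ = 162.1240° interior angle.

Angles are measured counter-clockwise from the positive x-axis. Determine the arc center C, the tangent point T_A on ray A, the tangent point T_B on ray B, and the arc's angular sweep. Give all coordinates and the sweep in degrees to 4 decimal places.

center=(7.0441,-36.8723) T_A=(1.9845,-29.0625) T_B=(4.6261,-27.8865) sweep=17.8760

bisector direction at 293.9993° = (0.406725,-0.913550)
center distance |VC| = r/sin(θ/2) = 9.305524/sin(81.0620°) = 9.419910
C = V + |VC|·bis = (7.0441,-36.8723)
T_A = V + ((C−V)·d_A)·d_A = V + 1.4635·d_A = (1.9845,-29.0625)
T_B = V + ((C−V)·d_B)·d_B = V + 1.4635·d_B = (4.6261,-27.8865)
sweep = 180° − θ = 17.8760°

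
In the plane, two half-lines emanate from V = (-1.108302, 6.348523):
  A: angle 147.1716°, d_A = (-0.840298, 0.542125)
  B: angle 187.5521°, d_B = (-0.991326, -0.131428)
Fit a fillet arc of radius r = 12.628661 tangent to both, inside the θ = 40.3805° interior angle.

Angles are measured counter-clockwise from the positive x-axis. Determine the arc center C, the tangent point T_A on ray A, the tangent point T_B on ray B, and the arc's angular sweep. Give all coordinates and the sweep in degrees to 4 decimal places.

center=(-36.8119,14.3542) T_A=(-29.9656,24.9660) T_B=(-35.1521,1.8351) sweep=139.6195

bisector direction at 167.3619° = (-0.975771,0.218793)
center distance |VC| = r/sin(θ/2) = 12.628661/sin(20.1902°) = 36.590126
C = V + |VC|·bis = (-36.8119,14.3542)
T_A = V + ((C−V)·d_A)·d_A = V + 34.3417·d_A = (-29.9656,24.9660)
T_B = V + ((C−V)·d_B)·d_B = V + 34.3417·d_B = (-35.1521,1.8351)
sweep = 180° − θ = 139.6195°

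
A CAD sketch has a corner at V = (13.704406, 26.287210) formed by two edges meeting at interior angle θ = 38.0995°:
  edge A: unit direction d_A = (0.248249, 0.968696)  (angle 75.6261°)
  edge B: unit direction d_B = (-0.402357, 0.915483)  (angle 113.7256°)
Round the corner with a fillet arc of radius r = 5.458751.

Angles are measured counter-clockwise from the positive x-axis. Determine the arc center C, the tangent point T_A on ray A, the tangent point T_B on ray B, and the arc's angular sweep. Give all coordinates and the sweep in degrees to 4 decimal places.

center=(12.3410,42.9562) T_A=(17.6289,41.6011) T_B=(7.3436,40.7599) sweep=141.9005

bisector direction at 94.6758° = (-0.081518,0.996672)
center distance |VC| = r/sin(θ/2) = 5.458751/sin(19.0497°) = 16.724677
C = V + |VC|·bis = (12.3410,42.9562)
T_A = V + ((C−V)·d_A)·d_A = V + 15.8088·d_A = (17.6289,41.6011)
T_B = V + ((C−V)·d_B)·d_B = V + 15.8088·d_B = (7.3436,40.7599)
sweep = 180° − θ = 141.9005°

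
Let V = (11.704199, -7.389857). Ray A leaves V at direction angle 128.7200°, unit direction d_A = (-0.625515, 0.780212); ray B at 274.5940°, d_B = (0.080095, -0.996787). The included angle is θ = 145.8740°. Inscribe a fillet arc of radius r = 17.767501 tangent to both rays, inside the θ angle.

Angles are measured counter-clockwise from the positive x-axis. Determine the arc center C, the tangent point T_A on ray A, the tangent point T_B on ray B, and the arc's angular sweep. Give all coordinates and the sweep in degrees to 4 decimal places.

bisector direction at 201.6570° = (-0.929410,-0.369049)
center distance |VC| = r/sin(θ/2) = 17.767501/sin(72.9370°) = 18.585588
C = V + |VC|·bis = (-5.5694,-14.2489)
T_A = V + ((C−V)·d_A)·d_A = V + 5.4534·d_A = (8.2930,-3.1350)
T_B = V + ((C−V)·d_B)·d_B = V + 5.4534·d_B = (12.1410,-12.8258)
sweep = 180° − θ = 34.1260°

center=(-5.5694,-14.2489) T_A=(8.2930,-3.1350) T_B=(12.1410,-12.8258) sweep=34.1260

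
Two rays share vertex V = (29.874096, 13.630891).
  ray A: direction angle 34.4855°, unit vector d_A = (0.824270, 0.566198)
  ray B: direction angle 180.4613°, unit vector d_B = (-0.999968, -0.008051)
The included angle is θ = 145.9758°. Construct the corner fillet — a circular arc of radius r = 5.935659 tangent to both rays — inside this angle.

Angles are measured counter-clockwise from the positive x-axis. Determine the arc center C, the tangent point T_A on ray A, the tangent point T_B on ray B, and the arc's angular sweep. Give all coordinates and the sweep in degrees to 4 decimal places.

bisector direction at 107.4734° = (-0.300263,0.953856)
center distance |VC| = r/sin(θ/2) = 5.935659/sin(72.9879°) = 6.207271
C = V + |VC|·bis = (28.0103,19.5517)
T_A = V + ((C−V)·d_A)·d_A = V + 1.8161·d_A = (31.3710,14.6592)
T_B = V + ((C−V)·d_B)·d_B = V + 1.8161·d_B = (28.0581,13.6163)
sweep = 180° − θ = 34.0242°

center=(28.0103,19.5517) T_A=(31.3710,14.6592) T_B=(28.0581,13.6163) sweep=34.0242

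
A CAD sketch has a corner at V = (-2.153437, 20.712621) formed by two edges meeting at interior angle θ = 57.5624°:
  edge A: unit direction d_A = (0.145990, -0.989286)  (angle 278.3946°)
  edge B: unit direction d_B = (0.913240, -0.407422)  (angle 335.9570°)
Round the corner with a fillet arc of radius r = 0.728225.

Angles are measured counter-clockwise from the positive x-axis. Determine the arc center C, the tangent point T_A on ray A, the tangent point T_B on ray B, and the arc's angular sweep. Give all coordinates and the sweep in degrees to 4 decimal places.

center=(-1.2395,19.5075) T_A=(-1.9599,19.4012) T_B=(-0.9428,20.1725) sweep=122.4376

bisector direction at 307.1758° = (0.604263,-0.796785)
center distance |VC| = r/sin(θ/2) = 0.728225/sin(28.7812°) = 1.512516
C = V + |VC|·bis = (-1.2395,19.5075)
T_A = V + ((C−V)·d_A)·d_A = V + 1.3257·d_A = (-1.9599,19.4012)
T_B = V + ((C−V)·d_B)·d_B = V + 1.3257·d_B = (-0.9428,20.1725)
sweep = 180° − θ = 122.4376°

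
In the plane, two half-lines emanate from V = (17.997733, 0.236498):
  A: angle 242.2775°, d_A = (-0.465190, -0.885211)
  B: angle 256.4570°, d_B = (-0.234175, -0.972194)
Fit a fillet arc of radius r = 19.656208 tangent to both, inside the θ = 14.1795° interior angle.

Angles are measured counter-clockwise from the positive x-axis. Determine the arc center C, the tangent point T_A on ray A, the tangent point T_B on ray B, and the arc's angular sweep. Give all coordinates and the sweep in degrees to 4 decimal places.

bisector direction at 249.3673° = (-0.352377,-0.935858)
center distance |VC| = r/sin(θ/2) = 19.656208/sin(7.0898°) = 159.257648
C = V + |VC|·bis = (-38.1209,-148.8061)
T_A = V + ((C−V)·d_A)·d_A = V + 158.0400·d_A = (-55.5208,-139.6622)
T_B = V + ((C−V)·d_B)·d_B = V + 158.0400·d_B = (-19.0113,-153.4091)
sweep = 180° − θ = 165.8205°

center=(-38.1209,-148.8061) T_A=(-55.5208,-139.6622) T_B=(-19.0113,-153.4091) sweep=165.8205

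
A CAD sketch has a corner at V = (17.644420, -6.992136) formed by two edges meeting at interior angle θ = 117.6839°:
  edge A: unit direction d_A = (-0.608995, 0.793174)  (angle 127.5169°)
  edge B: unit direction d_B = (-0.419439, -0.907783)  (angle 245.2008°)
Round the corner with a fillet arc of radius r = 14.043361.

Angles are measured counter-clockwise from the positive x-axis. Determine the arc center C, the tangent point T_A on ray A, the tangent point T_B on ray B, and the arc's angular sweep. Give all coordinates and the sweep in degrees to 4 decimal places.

center=(1.3347,-8.8097) T_A=(12.4735,-0.2574) T_B=(14.0830,-14.7000) sweep=62.3161

bisector direction at 186.3588° = (-0.993848,-0.110755)
center distance |VC| = r/sin(θ/2) = 14.043361/sin(58.8419°) = 16.410717
C = V + |VC|·bis = (1.3347,-8.8097)
T_A = V + ((C−V)·d_A)·d_A = V + 8.4909·d_A = (12.4735,-0.2574)
T_B = V + ((C−V)·d_B)·d_B = V + 8.4909·d_B = (14.0830,-14.7000)
sweep = 180° − θ = 62.3161°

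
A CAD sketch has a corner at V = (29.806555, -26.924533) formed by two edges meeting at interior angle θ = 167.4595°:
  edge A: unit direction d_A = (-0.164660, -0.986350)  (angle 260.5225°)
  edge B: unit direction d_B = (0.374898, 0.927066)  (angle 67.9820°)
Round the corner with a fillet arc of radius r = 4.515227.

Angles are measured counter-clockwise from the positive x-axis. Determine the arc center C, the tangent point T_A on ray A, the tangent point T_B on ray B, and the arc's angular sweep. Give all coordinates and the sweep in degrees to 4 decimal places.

center=(34.1785,-28.1574) T_A=(29.7249,-27.4139) T_B=(29.9925,-26.4646) sweep=12.5405

bisector direction at 344.2523° = (0.962466,-0.271403)
center distance |VC| = r/sin(θ/2) = 4.515227/sin(83.7297°) = 4.542401
C = V + |VC|·bis = (34.1785,-28.1574)
T_A = V + ((C−V)·d_A)·d_A = V + 0.4961·d_A = (29.7249,-27.4139)
T_B = V + ((C−V)·d_B)·d_B = V + 0.4961·d_B = (29.9925,-26.4646)
sweep = 180° − θ = 12.5405°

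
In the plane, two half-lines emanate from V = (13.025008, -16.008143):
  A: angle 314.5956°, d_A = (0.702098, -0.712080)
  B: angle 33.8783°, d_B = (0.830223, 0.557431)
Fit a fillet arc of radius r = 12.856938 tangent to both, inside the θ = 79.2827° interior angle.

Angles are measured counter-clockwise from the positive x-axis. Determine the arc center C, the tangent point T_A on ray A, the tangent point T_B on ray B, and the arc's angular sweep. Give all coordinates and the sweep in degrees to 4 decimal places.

bisector direction at 354.2369° = (0.994946,-0.100415)
center distance |VC| = r/sin(θ/2) = 12.856938/sin(39.6414°) = 20.152575
C = V + |VC|·bis = (33.0757,-18.0318)
T_A = V + ((C−V)·d_A)·d_A = V + 15.5186·d_A = (23.9206,-27.0586)
T_B = V + ((C−V)·d_B)·d_B = V + 15.5186·d_B = (25.9089,-7.3576)
sweep = 180° − θ = 100.7173°

center=(33.0757,-18.0318) T_A=(23.9206,-27.0586) T_B=(25.9089,-7.3576) sweep=100.7173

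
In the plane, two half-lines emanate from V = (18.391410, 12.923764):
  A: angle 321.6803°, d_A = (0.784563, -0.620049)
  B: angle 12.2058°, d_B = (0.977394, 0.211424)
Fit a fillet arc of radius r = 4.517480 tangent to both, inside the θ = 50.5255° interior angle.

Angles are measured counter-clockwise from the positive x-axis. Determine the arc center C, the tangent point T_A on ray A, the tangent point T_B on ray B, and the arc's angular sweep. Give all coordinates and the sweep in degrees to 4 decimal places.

center=(28.7030,10.5323) T_A=(25.9020,6.9881) T_B=(27.7479,14.9477) sweep=129.4745

bisector direction at 346.9430° = (0.974146,-0.225919)
center distance |VC| = r/sin(θ/2) = 4.517480/sin(25.2628°) = 10.585280
C = V + |VC|·bis = (28.7030,10.5323)
T_A = V + ((C−V)·d_A)·d_A = V + 9.5729·d_A = (25.9020,6.9881)
T_B = V + ((C−V)·d_B)·d_B = V + 9.5729·d_B = (27.7479,14.9477)
sweep = 180° − θ = 129.4745°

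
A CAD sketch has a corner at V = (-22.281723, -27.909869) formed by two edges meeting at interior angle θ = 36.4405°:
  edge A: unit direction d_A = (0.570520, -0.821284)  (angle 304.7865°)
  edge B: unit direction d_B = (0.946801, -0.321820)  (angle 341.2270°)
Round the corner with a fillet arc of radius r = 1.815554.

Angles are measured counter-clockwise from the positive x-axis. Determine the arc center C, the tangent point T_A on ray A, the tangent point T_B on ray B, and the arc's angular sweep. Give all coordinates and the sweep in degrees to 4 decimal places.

center=(-17.6440,-31.4038) T_A=(-19.1350,-32.4396) T_B=(-17.0597,-29.6849) sweep=143.5595

bisector direction at 323.0068° = (0.798706,-0.601721)
center distance |VC| = r/sin(θ/2) = 1.815554/sin(18.2203°) = 5.806602
C = V + |VC|·bis = (-17.6440,-31.4038)
T_A = V + ((C−V)·d_A)·d_A = V + 5.5155·d_A = (-19.1350,-32.4396)
T_B = V + ((C−V)·d_B)·d_B = V + 5.5155·d_B = (-17.0597,-29.6849)
sweep = 180° − θ = 143.5595°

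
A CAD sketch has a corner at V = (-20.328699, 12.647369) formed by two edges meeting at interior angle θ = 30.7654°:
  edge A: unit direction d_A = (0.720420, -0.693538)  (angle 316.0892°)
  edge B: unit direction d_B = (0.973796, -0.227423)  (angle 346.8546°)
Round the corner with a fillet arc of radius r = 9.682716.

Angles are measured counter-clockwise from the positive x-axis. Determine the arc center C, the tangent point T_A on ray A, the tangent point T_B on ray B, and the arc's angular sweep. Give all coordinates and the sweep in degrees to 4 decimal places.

bisector direction at 331.4719° = (0.878583,-0.477590)
center distance |VC| = r/sin(θ/2) = 9.682716/sin(15.3827°) = 36.502048
C = V + |VC|·bis = (11.7414,-4.7856)
T_A = V + ((C−V)·d_A)·d_A = V + 35.1944·d_A = (5.0261,-11.7613)
T_B = V + ((C−V)·d_B)·d_B = V + 35.1944·d_B = (13.9435,4.6434)
sweep = 180° − θ = 149.2346°

center=(11.7414,-4.7856) T_A=(5.0261,-11.7613) T_B=(13.9435,4.6434) sweep=149.2346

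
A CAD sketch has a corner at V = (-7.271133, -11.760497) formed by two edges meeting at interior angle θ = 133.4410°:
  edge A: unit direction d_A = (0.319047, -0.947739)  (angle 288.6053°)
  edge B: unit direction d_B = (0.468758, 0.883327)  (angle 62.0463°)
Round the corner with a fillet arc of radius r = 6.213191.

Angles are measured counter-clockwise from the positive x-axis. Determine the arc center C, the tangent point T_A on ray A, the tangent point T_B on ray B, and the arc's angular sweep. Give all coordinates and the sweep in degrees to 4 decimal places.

center=(-0.5298,-12.3117) T_A=(-6.4183,-14.2940) T_B=(-6.0181,-9.3992) sweep=46.5590

bisector direction at 355.3258° = (0.996674,-0.081490)
center distance |VC| = r/sin(θ/2) = 6.213191/sin(66.7205°) = 6.763851
C = V + |VC|·bis = (-0.5298,-12.3117)
T_A = V + ((C−V)·d_A)·d_A = V + 2.6732·d_A = (-6.4183,-14.2940)
T_B = V + ((C−V)·d_B)·d_B = V + 2.6732·d_B = (-6.0181,-9.3992)
sweep = 180° − θ = 46.5590°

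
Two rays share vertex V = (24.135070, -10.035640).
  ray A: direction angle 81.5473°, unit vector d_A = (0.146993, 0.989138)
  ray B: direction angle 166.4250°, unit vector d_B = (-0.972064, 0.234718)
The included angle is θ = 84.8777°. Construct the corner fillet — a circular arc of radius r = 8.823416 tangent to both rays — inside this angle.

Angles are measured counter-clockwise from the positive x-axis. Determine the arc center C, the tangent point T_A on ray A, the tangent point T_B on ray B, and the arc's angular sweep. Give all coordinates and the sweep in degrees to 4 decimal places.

bisector direction at 123.9862° = (-0.558992,0.829173)
center distance |VC| = r/sin(θ/2) = 8.823416/sin(42.4389°) = 13.075545
C = V + |VC|·bis = (16.8259,0.8062)
T_A = V + ((C−V)·d_A)·d_A = V + 9.6497·d_A = (25.5535,-0.4907)
T_B = V + ((C−V)·d_B)·d_B = V + 9.6497·d_B = (14.7549,-7.7707)
sweep = 180° − θ = 95.1223°

center=(16.8259,0.8062) T_A=(25.5535,-0.4907) T_B=(14.7549,-7.7707) sweep=95.1223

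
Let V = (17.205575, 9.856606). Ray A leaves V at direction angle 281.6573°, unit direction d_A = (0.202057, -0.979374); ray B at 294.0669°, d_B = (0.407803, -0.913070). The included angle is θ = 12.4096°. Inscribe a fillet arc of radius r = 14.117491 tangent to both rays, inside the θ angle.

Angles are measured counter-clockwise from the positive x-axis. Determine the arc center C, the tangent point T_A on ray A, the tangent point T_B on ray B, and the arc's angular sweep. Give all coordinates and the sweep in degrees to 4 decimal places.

center=(57.2695,-114.4649) T_A=(43.4432,-117.3174) T_B=(70.1598,-108.7077) sweep=167.5904

bisector direction at 287.8621° = (0.306727,-0.951798)
center distance |VC| = r/sin(θ/2) = 14.117491/sin(6.2048°) = 130.617561
C = V + |VC|·bis = (57.2695,-114.4649)
T_A = V + ((C−V)·d_A)·d_A = V + 129.8524·d_A = (43.4432,-117.3174)
T_B = V + ((C−V)·d_B)·d_B = V + 129.8524·d_B = (70.1598,-108.7077)
sweep = 180° − θ = 167.5904°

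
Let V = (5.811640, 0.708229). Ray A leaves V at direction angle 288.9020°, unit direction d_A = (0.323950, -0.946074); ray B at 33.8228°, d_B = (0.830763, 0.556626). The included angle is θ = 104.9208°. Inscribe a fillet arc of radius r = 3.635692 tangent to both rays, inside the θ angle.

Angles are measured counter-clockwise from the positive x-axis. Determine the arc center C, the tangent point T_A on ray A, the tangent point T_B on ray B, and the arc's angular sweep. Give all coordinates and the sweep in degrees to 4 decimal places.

center=(10.1563,-0.7571) T_A=(6.7167,-1.9349) T_B=(8.1326,2.2633) sweep=75.0792

bisector direction at 341.3624° = (0.947559,-0.319581)
center distance |VC| = r/sin(θ/2) = 3.635692/sin(52.4604°) = 4.585122
C = V + |VC|·bis = (10.1563,-0.7571)
T_A = V + ((C−V)·d_A)·d_A = V + 2.7938·d_A = (6.7167,-1.9349)
T_B = V + ((C−V)·d_B)·d_B = V + 2.7938·d_B = (8.1326,2.2633)
sweep = 180° − θ = 75.0792°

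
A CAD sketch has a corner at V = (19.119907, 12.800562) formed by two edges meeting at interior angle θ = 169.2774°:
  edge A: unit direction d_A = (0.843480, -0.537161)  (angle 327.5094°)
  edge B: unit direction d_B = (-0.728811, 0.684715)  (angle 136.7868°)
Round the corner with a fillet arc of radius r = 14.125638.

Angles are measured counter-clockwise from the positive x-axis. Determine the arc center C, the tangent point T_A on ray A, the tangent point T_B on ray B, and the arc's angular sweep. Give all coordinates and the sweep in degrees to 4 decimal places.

center=(27.8258,24.0032) T_A=(20.2381,12.0885) T_B=(18.1538,13.7082) sweep=10.7226

bisector direction at 52.1481° = (0.613623,0.789600)
center distance |VC| = r/sin(θ/2) = 14.125638/sin(84.6387°) = 14.187705
C = V + |VC|·bis = (27.8258,24.0032)
T_A = V + ((C−V)·d_A)·d_A = V + 1.3256·d_A = (20.2381,12.0885)
T_B = V + ((C−V)·d_B)·d_B = V + 1.3256·d_B = (18.1538,13.7082)
sweep = 180° − θ = 10.7226°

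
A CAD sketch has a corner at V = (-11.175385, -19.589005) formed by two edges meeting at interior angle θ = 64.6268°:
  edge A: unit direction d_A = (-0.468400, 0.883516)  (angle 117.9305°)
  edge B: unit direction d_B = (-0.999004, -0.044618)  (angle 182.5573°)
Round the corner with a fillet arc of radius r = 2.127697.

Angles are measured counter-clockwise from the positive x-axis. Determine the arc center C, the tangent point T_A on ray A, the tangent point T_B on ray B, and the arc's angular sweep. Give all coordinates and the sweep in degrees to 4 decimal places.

bisector direction at 150.2439° = (-0.868146,0.496309)
center distance |VC| = r/sin(θ/2) = 2.127697/sin(32.3134°) = 3.980352
C = V + |VC|·bis = (-14.6309,-17.6135)
T_A = V + ((C−V)·d_A)·d_A = V + 3.3639·d_A = (-12.7511,-16.6169)
T_B = V + ((C−V)·d_B)·d_B = V + 3.3639·d_B = (-14.5360,-19.7391)
sweep = 180° − θ = 115.3732°

center=(-14.6309,-17.6135) T_A=(-12.7511,-16.6169) T_B=(-14.5360,-19.7391) sweep=115.3732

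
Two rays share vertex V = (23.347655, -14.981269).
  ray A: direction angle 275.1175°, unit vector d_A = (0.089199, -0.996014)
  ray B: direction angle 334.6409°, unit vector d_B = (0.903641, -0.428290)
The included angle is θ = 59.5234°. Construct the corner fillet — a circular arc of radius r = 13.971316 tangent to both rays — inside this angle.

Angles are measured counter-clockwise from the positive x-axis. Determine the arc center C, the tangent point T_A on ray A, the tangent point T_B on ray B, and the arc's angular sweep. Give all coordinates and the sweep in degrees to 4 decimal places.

bisector direction at 304.8792° = (0.571848,-0.820360)
center distance |VC| = r/sin(θ/2) = 13.971316/sin(29.7617°) = 28.145631
C = V + |VC|·bis = (39.4427,-38.0708)
T_A = V + ((C−V)·d_A)·d_A = V + 24.4332·d_A = (25.5271,-39.3170)
T_B = V + ((C−V)·d_B)·d_B = V + 24.4332·d_B = (45.4265,-25.4457)
sweep = 180° − θ = 120.4766°

center=(39.4427,-38.0708) T_A=(25.5271,-39.3170) T_B=(45.4265,-25.4457) sweep=120.4766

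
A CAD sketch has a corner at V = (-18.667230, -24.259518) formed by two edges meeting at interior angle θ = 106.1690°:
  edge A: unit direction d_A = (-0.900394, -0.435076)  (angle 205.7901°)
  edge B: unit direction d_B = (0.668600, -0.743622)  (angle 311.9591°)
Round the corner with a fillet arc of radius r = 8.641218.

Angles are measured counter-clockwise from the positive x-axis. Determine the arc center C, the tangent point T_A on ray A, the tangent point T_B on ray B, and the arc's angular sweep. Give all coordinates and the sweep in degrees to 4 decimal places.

bisector direction at 258.8746° = (-0.192957,-0.981207)
center distance |VC| = r/sin(θ/2) = 8.641218/sin(53.0845°) = 10.807978
C = V + |VC|·bis = (-20.7527,-34.8644)
T_A = V + ((C−V)·d_A)·d_A = V + 6.4917·d_A = (-24.5123,-27.0839)
T_B = V + ((C−V)·d_B)·d_B = V + 6.4917·d_B = (-14.3269,-29.0869)
sweep = 180° − θ = 73.8310°

center=(-20.7527,-34.8644) T_A=(-24.5123,-27.0839) T_B=(-14.3269,-29.0869) sweep=73.8310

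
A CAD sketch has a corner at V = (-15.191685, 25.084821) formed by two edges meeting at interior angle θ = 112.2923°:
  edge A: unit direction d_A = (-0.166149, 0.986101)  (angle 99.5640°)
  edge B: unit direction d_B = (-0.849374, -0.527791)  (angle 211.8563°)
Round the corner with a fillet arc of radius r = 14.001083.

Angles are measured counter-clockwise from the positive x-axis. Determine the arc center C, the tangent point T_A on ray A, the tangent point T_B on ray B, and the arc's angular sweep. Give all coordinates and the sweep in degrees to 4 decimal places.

bisector direction at 155.7101° = (-0.911476,0.411353)
center distance |VC| = r/sin(θ/2) = 14.001083/sin(56.1461°) = 16.859405
C = V + |VC|·bis = (-30.5586,32.0200)
T_A = V + ((C−V)·d_A)·d_A = V + 9.3920·d_A = (-16.7522,34.3463)
T_B = V + ((C−V)·d_B)·d_B = V + 9.3920·d_B = (-23.1690,20.1278)
sweep = 180° − θ = 67.7077°

center=(-30.5586,32.0200) T_A=(-16.7522,34.3463) T_B=(-23.1690,20.1278) sweep=67.7077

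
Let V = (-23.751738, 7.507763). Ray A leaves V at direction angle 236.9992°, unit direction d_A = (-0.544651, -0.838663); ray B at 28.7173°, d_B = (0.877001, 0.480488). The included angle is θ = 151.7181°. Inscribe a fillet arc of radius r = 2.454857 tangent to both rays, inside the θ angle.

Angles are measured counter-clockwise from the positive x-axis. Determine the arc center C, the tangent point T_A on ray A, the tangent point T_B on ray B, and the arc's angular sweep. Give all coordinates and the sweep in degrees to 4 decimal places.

bisector direction at 312.8583° = (0.680187,-0.733039)
center distance |VC| = r/sin(θ/2) = 2.454857/sin(75.8590°) = 2.531569
C = V + |VC|·bis = (-22.0298,5.6520)
T_A = V + ((C−V)·d_A)·d_A = V + 0.6185·d_A = (-24.0886,6.9891)
T_B = V + ((C−V)·d_B)·d_B = V + 0.6185·d_B = (-23.2093,7.8049)
sweep = 180° − θ = 28.2819°

center=(-22.0298,5.6520) T_A=(-24.0886,6.9891) T_B=(-23.2093,7.8049) sweep=28.2819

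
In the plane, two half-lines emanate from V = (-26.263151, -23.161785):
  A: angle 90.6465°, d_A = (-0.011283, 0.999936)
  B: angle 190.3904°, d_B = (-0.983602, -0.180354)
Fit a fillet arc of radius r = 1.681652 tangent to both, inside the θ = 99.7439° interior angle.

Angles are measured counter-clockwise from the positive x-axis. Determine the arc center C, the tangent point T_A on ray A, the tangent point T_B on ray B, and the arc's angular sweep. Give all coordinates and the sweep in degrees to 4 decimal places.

bisector direction at 140.5185° = (-0.771829,0.635830)
center distance |VC| = r/sin(θ/2) = 1.681652/sin(49.8719°) = 2.199371
C = V + |VC|·bis = (-27.9607,-21.7634)
T_A = V + ((C−V)·d_A)·d_A = V + 1.4175·d_A = (-26.2791,-21.7444)
T_B = V + ((C−V)·d_B)·d_B = V + 1.4175·d_B = (-27.6574,-23.4174)
sweep = 180° − θ = 80.2561°

center=(-27.9607,-21.7634) T_A=(-26.2791,-21.7444) T_B=(-27.6574,-23.4174) sweep=80.2561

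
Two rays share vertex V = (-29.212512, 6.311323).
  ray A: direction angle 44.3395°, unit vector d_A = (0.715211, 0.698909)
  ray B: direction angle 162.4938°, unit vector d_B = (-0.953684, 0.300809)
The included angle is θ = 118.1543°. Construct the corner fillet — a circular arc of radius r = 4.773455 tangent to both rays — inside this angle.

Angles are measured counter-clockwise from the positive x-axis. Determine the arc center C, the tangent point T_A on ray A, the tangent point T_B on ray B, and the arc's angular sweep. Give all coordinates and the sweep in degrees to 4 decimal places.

center=(-30.5036,11.7238) T_A=(-27.1674,8.3098) T_B=(-31.9395,7.1715) sweep=61.8457

bisector direction at 103.4167° = (-0.232031,0.972708)
center distance |VC| = r/sin(θ/2) = 4.773455/sin(59.0772°) = 5.564375
C = V + |VC|·bis = (-30.5036,11.7238)
T_A = V + ((C−V)·d_A)·d_A = V + 2.8594·d_A = (-27.1674,8.3098)
T_B = V + ((C−V)·d_B)·d_B = V + 2.8594·d_B = (-31.9395,7.1715)
sweep = 180° − θ = 61.8457°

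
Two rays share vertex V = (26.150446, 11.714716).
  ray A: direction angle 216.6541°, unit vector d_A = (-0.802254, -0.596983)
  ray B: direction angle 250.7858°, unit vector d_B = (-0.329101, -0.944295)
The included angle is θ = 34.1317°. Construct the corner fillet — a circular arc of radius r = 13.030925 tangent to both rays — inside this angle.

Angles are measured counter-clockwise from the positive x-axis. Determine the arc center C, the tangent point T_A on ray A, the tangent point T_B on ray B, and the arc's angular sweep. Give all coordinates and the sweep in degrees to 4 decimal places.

bisector direction at 233.7200° = (-0.591733,-0.806134)
center distance |VC| = r/sin(θ/2) = 13.030925/sin(17.0659°) = 44.402831
C = V + |VC|·bis = (-0.1242,-24.0799)
T_A = V + ((C−V)·d_A)·d_A = V + 42.4477·d_A = (-7.9034,-13.6258)
T_B = V + ((C−V)·d_B)·d_B = V + 42.4477·d_B = (12.1809,-28.3684)
sweep = 180° − θ = 145.8683°

center=(-0.1242,-24.0799) T_A=(-7.9034,-13.6258) T_B=(12.1809,-28.3684) sweep=145.8683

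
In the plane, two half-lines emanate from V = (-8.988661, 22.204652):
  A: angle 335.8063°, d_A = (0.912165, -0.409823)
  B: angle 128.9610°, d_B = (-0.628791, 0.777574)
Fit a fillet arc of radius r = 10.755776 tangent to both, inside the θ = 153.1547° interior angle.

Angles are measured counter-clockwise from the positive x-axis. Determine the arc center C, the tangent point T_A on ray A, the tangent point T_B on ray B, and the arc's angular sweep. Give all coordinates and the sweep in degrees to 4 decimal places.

bisector direction at 52.3837° = (0.610371,0.792115)
center distance |VC| = r/sin(θ/2) = 10.755776/sin(76.5773°) = 11.057830
C = V + |VC|·bis = (-2.2393,30.9637)
T_A = V + ((C−V)·d_A)·d_A = V + 2.5669·d_A = (-6.6472,21.1527)
T_B = V + ((C−V)·d_B)·d_B = V + 2.5669·d_B = (-10.6027,24.2006)
sweep = 180° − θ = 26.8453°

center=(-2.2393,30.9637) T_A=(-6.6472,21.1527) T_B=(-10.6027,24.2006) sweep=26.8453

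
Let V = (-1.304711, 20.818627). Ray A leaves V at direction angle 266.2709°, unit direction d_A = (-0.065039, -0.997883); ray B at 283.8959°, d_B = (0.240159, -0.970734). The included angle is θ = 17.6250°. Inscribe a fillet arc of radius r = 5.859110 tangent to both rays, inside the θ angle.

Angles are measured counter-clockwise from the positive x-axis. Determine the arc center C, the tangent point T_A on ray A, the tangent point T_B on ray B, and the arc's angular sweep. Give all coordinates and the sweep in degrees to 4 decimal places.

bisector direction at 275.0834° = (0.088606,-0.996067)
center distance |VC| = r/sin(θ/2) = 5.859110/sin(8.8125°) = 38.244486
C = V + |VC|·bis = (2.0840,-17.2754)
T_A = V + ((C−V)·d_A)·d_A = V + 37.7930·d_A = (-3.7627,-16.8944)
T_B = V + ((C−V)·d_B)·d_B = V + 37.7930·d_B = (7.7716,-15.8683)
sweep = 180° − θ = 162.3750°

center=(2.0840,-17.2754) T_A=(-3.7627,-16.8944) T_B=(7.7716,-15.8683) sweep=162.3750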